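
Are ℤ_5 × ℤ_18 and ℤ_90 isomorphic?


Comparing ℤ_5 × ℤ_18 and ℤ_90:
gcd(5,18) = 1, so ℤ_5 × ℤ_18 ≅ ℤ_90 (CRT)

Yes, ℤ_5 × ℤ_18 ≅ ℤ_90


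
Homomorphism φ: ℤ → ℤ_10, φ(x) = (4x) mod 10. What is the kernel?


Kernel = preimage of identity
ker(φ) = {x ∈ ℤ : 4x ≡ 0 (mod 10)}. gcd(4,10) = 2, so 4x ≡ 0 (mod 10) ⟺ x ≡ 0 (mod 10/2 = 5). Hence ker(φ) = 5ℤ

ker(φ) = 5ℤ


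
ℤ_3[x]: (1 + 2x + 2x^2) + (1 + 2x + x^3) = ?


Add coefficients mod 3:
x^0: 1 + 1 = 2 (mod 3)
x^1: 2 + 2 = 1 (mod 3)
x^2: 2 + 0 = 2 (mod 3)
x^3: 0 + 1 = 1 (mod 3)
Result: 2 + x + 2x^2 + x^3

f + g = 2 + x + 2x^2 + x^3


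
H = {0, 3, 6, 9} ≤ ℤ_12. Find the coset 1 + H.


1 + H = {1 + h (mod 12) : h ∈ H}
1+0=1, 1+3=4, 1+6=7, 1+9=10

1 + H = {1, 4, 7, 10}


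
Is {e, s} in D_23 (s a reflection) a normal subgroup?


H = {e, s} in D_23 (s a reflection)
r·s·r⁻¹ = sr⁻² ≠ s for n ≥ 3, so {e, s} is not closed under conjugation

No, not a normal subgroup


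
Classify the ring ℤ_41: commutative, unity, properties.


ℤ_41 is a commutative ring with unity 1; 41 is prime, so ℤ_41 is a field (hence an integral domain)
Commutative: Yes
Integral domain: Yes
Has unity: Yes

ℤ_41: Commutative=Yes, Unity=Yes


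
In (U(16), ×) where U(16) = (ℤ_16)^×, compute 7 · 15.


Operation: multiplication mod 16
7 · 15 = (a × b) mod 16 with a = 7, b = 15

7 · 15 = 9


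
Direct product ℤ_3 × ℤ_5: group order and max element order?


|ℤ_3 × ℤ_5| = 3 × 5 = 15
Max element order = lcm(3,5) = 15
Cyclic? Yes (gcd=1)

|ℤ_3×ℤ_5| = 15, max element order = 15


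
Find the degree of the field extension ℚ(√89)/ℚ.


√89 has minimal polynomial x² - 89 (irreducible over ℚ since 89 is squarefree)

[ℚ(√89)/ℚ] = 2


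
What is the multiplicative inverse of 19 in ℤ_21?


Use the extended Euclidean algorithm to write 1 = 19·s + 21·t; then s mod 21 is the inverse.
Euclidean algorithm:
  19 = 0·21 + 19
  21 = 1·19 + 2
  19 = 9·2 + 1
  2 = 2·1 + 0
gcd(19,21) = 1
Back-substitution gives: 19·(10) + 21·(-9) = 1
So 19⁻¹ ≡ 10 ≡ 10 (mod 21)
Check: 19 × 10 = 190 ≡ 1 (mod 21) ✓

19⁻¹ ≡ 10 (mod 21)


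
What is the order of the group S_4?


|S_n| = n! (number of permutations of n symbols)
|S_4| = 4! = 24

|S_4| = 24


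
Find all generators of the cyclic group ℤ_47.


g generates ℤ_n iff gcd(g,n) = 1
Prime factors of 47: 47
Generators are g ∈ {1,...,46} not divisible by any of these primes.
Generators: {1, 2, 3, 4, 5, 6, 7, 8, 9, 10, 11, 12, 13, 14, 15, 16, 17, 18, 19, 20, 21, 22, 23, 24, 25, 26, 27, 28, 29, 30, 31, 32, 33, 34, 35, 36, 37, 38, 39, 40, 41, 42, 43, 44, 45, 46}
Number of generators = φ(47) = 46

Generators of ℤ_47 = {1, 2, 3, 4, 5, 6, 7, 8, 9, 10, 11, 12, 13, 14, 15, 16, 17, 18, 19, 20, 21, 22, 23, 24, 25, 26, 27, 28, 29, 30, 31, 32, 33, 34, 35, 36, 37, 38, 39, 40, 41, 42, 43, 44, 45, 46}


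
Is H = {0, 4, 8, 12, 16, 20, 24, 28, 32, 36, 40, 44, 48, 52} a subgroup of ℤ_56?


Subgroup test for H = {0, 4, 8, 12, 16, 20, 24, 28, 32, 36, 40, 44, 48, 52} in (ℤ_56, +):
(1) 0 ∈ H? Yes
(2) Closure: for all a,b ∈ H, (a+b) mod 56 ∈ H? Yes
(3) Inverses: for all a ∈ H, -a mod 56 ∈ H? Yes

Yes, H is a subgroup of ℤ_56


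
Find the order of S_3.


|S_n| = n! (number of permutations of n symbols)
|S_3| = 3! = 6

|S_3| = 6


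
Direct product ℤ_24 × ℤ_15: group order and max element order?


|ℤ_24 × ℤ_15| = 24 × 15 = 360
Max element order = lcm(24,15) = 120
Cyclic? No (gcd=3)

|ℤ_24×ℤ_15| = 360, max element order = 120


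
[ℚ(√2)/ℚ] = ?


√2 has minimal polynomial x² - 2 (irreducible over ℚ since 2 is squarefree)

[ℚ(√2)/ℚ] = 2


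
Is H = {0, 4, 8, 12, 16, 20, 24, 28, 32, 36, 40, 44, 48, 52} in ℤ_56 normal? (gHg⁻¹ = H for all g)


H = {0, 4, 8, 12, 16, 20, 24, 28, 32, 36, 40, 44, 48, 52} in ℤ_56
ℤ_56 is abelian; every subgroup of an abelian group is normal

Yes, normal subgroup


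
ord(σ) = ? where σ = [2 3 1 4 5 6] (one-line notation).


Cycle decomposition: (1 2 3)
Cycle lengths: 3
Order = lcm(3) = 3

ord(σ) = 3


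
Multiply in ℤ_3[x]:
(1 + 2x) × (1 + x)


Expand and collect like terms; reduce coefficients mod 3:
x^0: 1·1 = 1 ≡ 1 (mod 3)
x^1: 1·1 + 2·1 = 3 ≡ 0 (mod 3)
x^2: 2·1 = 2 ≡ 2 (mod 3)
Result: 1 + 2x^2

f · g = 1 + 2x^2


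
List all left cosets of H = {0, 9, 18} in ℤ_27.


H = {0, 9, 18}, |H| = 3
Number of cosets = |G|/|H| = 27/3 = 9
0 + H = {0, 9, 18}
1 + H = {1, 10, 19}
2 + H = {2, 11, 20}
3 + H = {3, 12, 21}
4 + H = {4, 13, 22}
5 + H = {5, 14, 23}
6 + H = {6, 15, 24}
7 + H = {7, 16, 25}
8 + H = {8, 17, 26}

Cosets: 0+H={0,9,18}; 1+H={1,10,19}; 2+H={2,11,20}; 3+H={3,12,21}; 4+H={4,13,22}; 5+H={5,14,23}; 6+H={6,15,24}; 7+H={7,16,25}; 8+H={8,17,26}


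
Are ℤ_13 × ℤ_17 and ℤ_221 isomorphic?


Comparing ℤ_13 × ℤ_17 and ℤ_221:
gcd(13,17) = 1, so ℤ_13 × ℤ_17 ≅ ℤ_221 (CRT)

Yes, ℤ_13 × ℤ_17 ≅ ℤ_221


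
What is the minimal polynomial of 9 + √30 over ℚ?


Let α = 9 + √30. Then α - 9 = √30, so (α - 9)² = 30, giving α² - 18α + 51 = 0. Degree 2 and α ∉ ℚ, so this is the minimal polynomial.

Minimal polynomial: x² - 18x + 51


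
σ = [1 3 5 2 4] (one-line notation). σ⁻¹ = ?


To find σ⁻¹, swap domain and range:
σ(1) = 1 → σ⁻¹(1) = 1
σ(2) = 3 → σ⁻¹(3) = 2
σ(3) = 5 → σ⁻¹(5) = 3
σ(4) = 2 → σ⁻¹(2) = 4
σ(5) = 4 → σ⁻¹(4) = 5

σ⁻¹ = [1 4 2 5 3]


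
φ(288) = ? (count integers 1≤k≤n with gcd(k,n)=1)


Factor n: 288 = 2^5 × 3^2
φ(n) = n · ∏(1 - 1/p) over distinct primes p | n
φ(288) = 288 · (1 - 1/2) · (1 - 1/3) = 96

φ(288) = 96


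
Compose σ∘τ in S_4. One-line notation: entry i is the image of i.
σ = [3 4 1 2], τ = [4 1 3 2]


σ∘τ: apply τ first, then σ
1 →τ 4 →σ 2
2 →τ 1 →σ 3
3 →τ 3 →σ 1
4 →τ 2 →σ 4

σ∘τ = [2 3 1 4]


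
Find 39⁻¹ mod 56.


Use the extended Euclidean algorithm to write 1 = 39·s + 56·t; then s mod 56 is the inverse.
Euclidean algorithm:
  39 = 0·56 + 39
  56 = 1·39 + 17
  39 = 2·17 + 5
  17 = 3·5 + 2
  5 = 2·2 + 1
  2 = 2·1 + 0
gcd(39,56) = 1
Back-substitution gives: 39·(23) + 56·(-16) = 1
So 39⁻¹ ≡ 23 ≡ 23 (mod 56)
Check: 39 × 23 = 897 ≡ 1 (mod 56) ✓

39⁻¹ ≡ 23 (mod 56)


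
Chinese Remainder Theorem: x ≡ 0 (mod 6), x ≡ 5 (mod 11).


m₁ = 6, m₂ = 11, gcd = 1, so CRT applies. M = m₁·m₂ = 66
Let M₁ = M/m₁ = 11, M₂ = M/m₂ = 6
Find y₁ ≡ M₁⁻¹ (mod m₁): 11⁻¹ ≡ 5 (mod 6)
Find y₂ ≡ M₂⁻¹ (mod m₂): 6⁻¹ ≡ 2 (mod 11)
x = a₁·M₁·y₁ + a₂·M₂·y₂ = 0·11·5 + 5·6·2 = 60
Reduce mod 66: x ≡ 60
Check: 60 mod 6 = 0 ✓, 60 mod 11 = 5 ✓

x ≡ 60 (mod 66)


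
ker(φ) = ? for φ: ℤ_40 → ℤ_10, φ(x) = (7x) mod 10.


Kernel = preimage of identity
ker(φ) = {x ∈ ℤ_40 : 7x ≡ 0 (mod 10)}. Since 10 | 40, φ is well-defined. The kernel is the cyclic subgroup ⟨10⟩ of ℤ_40 (order 4), i.e. {0, 10, 20, 30}

ker(φ) = {0, 10, 20, 30}


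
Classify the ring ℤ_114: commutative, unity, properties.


ℤ_114 is a commutative ring with unity 1; 114 = 2×57 is composite, so 2·57 ≡ 0 gives zero divisors (not an integral domain)
Commutative: Yes
Integral domain: No
Has unity: Yes

ℤ_114: Commutative=Yes, Unity=Yes


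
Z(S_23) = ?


Z(G) = {g ∈ G | gx = xg for all x ∈ G}
S_n is non-abelian for n ≥ 3; Z(S_23) is trivial

Z(S_23) = {e}


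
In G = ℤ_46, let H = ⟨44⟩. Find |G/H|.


|⟨44⟩| = n / gcd(44, 46) = 46 / 2 = 23
H is normal (ℤ_46 is abelian).
|G/H| = |G| / |H| = 46 / 23 = 2

|G/H| = 2


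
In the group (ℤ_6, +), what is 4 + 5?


Operation: addition mod 6
4 + 5 = (a + b) mod 6 with a = 4, b = 5

4 + 5 = 3


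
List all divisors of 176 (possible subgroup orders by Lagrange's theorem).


Lagrange's theorem: |H| divides |G|
|G| = 176
Divisors of 176: 1, 2, 4, 8, 11, 16, 22, 44, 88, 176

Possible subgroup orders: {1, 2, 4, 8, 11, 16, 22, 44, 88, 176}


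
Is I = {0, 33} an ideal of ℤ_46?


Check ideal conditions for I = {0, 33} in ℤ_46:
(1) I is an additive subgroup? No
(2) For r ∈ ℤ_46 and a ∈ I: r·a ∈ I? No  [counterexample: r=2, a=33, r·a mod 46 = 20 ∉ I]

No, I is not an ideal of ℤ_46


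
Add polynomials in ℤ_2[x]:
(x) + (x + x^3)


Add coefficients mod 2:
x^0: 0 + 0 = 0 (mod 2)
x^1: 1 + 1 = 0 (mod 2)
x^2: 0 + 0 = 0 (mod 2)
x^3: 0 + 1 = 1 (mod 2)
Result: x^3

f + g = x^3


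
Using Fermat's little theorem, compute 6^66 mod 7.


Fermat's little theorem: if p is prime and gcd(a,p)=1, then a^(p-1) ≡ 1 (mod p)
p = 7 is prime, gcd(6,7) = 1
Reduce exponent: 66 mod 6 = 0
So 6^66 ≡ 6^0 (mod 7)
6^0 = 1

6^66 ≡ 1 (mod 7)


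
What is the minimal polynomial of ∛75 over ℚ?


∛75 satisfies x³ - 75 = 0, irreducible over ℚ (no rational root; 75 is not a perfect cube)

Minimal polynomial: x³ - 75


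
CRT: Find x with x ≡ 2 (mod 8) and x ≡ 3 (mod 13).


m₁ = 8, m₂ = 13, gcd = 1, so CRT applies. M = m₁·m₂ = 104
Let M₁ = M/m₁ = 13, M₂ = M/m₂ = 8
Find y₁ ≡ M₁⁻¹ (mod m₁): 13⁻¹ ≡ 5 (mod 8)
Find y₂ ≡ M₂⁻¹ (mod m₂): 8⁻¹ ≡ 5 (mod 13)
x = a₁·M₁·y₁ + a₂·M₂·y₂ = 2·13·5 + 3·8·5 = 250
Reduce mod 104: x ≡ 42
Check: 42 mod 8 = 2 ✓, 42 mod 13 = 3 ✓

x ≡ 42 (mod 104)


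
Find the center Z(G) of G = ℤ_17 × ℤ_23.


Z(G) = {g ∈ G | gx = xg for all x ∈ G}
Direct product of abelian groups is abelian, so Z(G) = G

Z(ℤ_17 × ℤ_23) = ℤ_17 × ℤ_23


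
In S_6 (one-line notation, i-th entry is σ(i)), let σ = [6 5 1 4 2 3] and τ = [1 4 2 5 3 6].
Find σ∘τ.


σ∘τ: apply τ first, then σ
1 →τ 1 →σ 6
2 →τ 4 →σ 4
3 →τ 2 →σ 5
4 →τ 5 →σ 2
5 →τ 3 →σ 1
6 →τ 6 →σ 3

σ∘τ = [6 4 5 2 1 3]


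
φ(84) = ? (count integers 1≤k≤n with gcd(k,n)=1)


Factor n: 84 = 2^2 × 3 × 7
φ(n) = n · ∏(1 - 1/p) over distinct primes p | n
φ(84) = 84 · (1 - 1/2) · (1 - 1/3) · (1 - 1/7) = 24

φ(84) = 24


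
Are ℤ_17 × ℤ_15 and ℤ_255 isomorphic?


Comparing ℤ_17 × ℤ_15 and ℤ_255:
gcd(17,15) = 1, so ℤ_17 × ℤ_15 ≅ ℤ_255 (CRT)

Yes, ℤ_17 × ℤ_15 ≅ ℤ_255


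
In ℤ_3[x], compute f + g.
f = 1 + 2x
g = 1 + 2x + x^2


Add coefficients mod 3:
x^0: 1 + 1 = 2 (mod 3)
x^1: 2 + 2 = 1 (mod 3)
x^2: 0 + 1 = 1 (mod 3)
Result: 2 + x + x^2

f + g = 2 + x + x^2


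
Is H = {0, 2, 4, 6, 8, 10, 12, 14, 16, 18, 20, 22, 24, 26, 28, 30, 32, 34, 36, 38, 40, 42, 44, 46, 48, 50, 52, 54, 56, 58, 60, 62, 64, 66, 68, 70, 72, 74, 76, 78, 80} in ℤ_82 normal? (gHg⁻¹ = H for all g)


H = {0, 2, 4, 6, 8, 10, 12, 14, 16, 18, 20, 22, 24, 26, 28, 30, 32, 34, 36, 38, 40, 42, 44, 46, 48, 50, 52, 54, 56, 58, 60, 62, 64, 66, 68, 70, 72, 74, 76, 78, 80} in ℤ_82
ℤ_82 is abelian; every subgroup of an abelian group is normal

Yes, normal subgroup


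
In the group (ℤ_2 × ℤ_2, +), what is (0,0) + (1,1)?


Operation: componentwise addition mod (2, 2)
(0,0) + (1,1) = ((a₁+b₁) mod 2, (a₂+b₂) mod 2) with a = (0,0), b = (1,1)

(0,0) + (1,1) = (1,1)


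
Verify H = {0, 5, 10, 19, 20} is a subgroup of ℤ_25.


Subgroup test for H = {0, 5, 10, 19, 20} in (ℤ_25, +):
(1) 0 ∈ H? Yes
(2) Closure: for all a,b ∈ H, (a+b) mod 25 ∈ H? No  [counterexample: 5 + 10 = 15 ∉ H]
(3) Inverses: for all a ∈ H, -a mod 25 ∈ H? No

No, H is not a subgroup of ℤ_25


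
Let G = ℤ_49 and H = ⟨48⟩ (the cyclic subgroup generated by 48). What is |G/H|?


|⟨48⟩| = n / gcd(48, 49) = 49 / 1 = 49
H is normal (ℤ_49 is abelian).
|G/H| = |G| / |H| = 49 / 49 = 1

|G/H| = 1


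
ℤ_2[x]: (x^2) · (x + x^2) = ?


Expand and collect like terms; reduce coefficients mod 2:
x^0: 0·0 = 0 ≡ 0 (mod 2)
x^1: 0·1 + 0·0 = 0 ≡ 0 (mod 2)
x^2: 0·1 + 0·1 + 1·0 = 0 ≡ 0 (mod 2)
x^3: 0·1 + 1·1 = 1 ≡ 1 (mod 2)
x^4: 1·1 = 1 ≡ 1 (mod 2)
Result: x^3 + x^4

f · g = x^3 + x^4


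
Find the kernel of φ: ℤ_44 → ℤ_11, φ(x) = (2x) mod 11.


Kernel = preimage of identity
ker(φ) = {x ∈ ℤ_44 : 2x ≡ 0 (mod 11)}. Since 11 | 44, φ is well-defined. The kernel is the cyclic subgroup ⟨11⟩ of ℤ_44 (order 4), i.e. {0, 11, 22, 33}

ker(φ) = {0, 11, 22, 33}


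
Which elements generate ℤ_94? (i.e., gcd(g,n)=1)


g generates ℤ_n iff gcd(g,n) = 1
Prime factors of 94: 2, 47
Generators are g ∈ {1,...,93} not divisible by any of these primes.
Generators: {1, 3, 5, 7, 9, 11, 13, 15, 17, 19, 21, 23, 25, 27, 29, 31, 33, 35, 37, 39, 41, 43, 45, 49, 51, 53, 55, 57, 59, 61, 63, 65, 67, 69, 71, 73, 75, 77, 79, 81, 83, 85, 87, 89, 91, 93}
Number of generators = φ(94) = 46

Generators of ℤ_94 = {1, 3, 5, 7, 9, 11, 13, 15, 17, 19, 21, 23, 25, 27, 29, 31, 33, 35, 37, 39, 41, 43, 45, 49, 51, 53, 55, 57, 59, 61, 63, 65, 67, 69, 71, 73, 75, 77, 79, 81, 83, 85, 87, 89, 91, 93}


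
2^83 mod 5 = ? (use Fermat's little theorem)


Fermat's little theorem: if p is prime and gcd(a,p)=1, then a^(p-1) ≡ 1 (mod p)
p = 5 is prime, gcd(2,5) = 1
Reduce exponent: 83 mod 4 = 3
So 2^83 ≡ 2^3 (mod 5)
2^3 mod 5 = 3

2^83 ≡ 3 (mod 5)


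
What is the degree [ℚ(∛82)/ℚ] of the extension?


∛82 has minimal polynomial x³ - 82 (irreducible over ℚ since 82 is not a perfect cube)

[ℚ(∛82)/ℚ] = 3


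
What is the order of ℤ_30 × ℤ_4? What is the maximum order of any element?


|ℤ_30 × ℤ_4| = 30 × 4 = 120
Max element order = lcm(30,4) = 60
Cyclic? No (gcd=2)

|ℤ_30×ℤ_4| = 120, max element order = 60


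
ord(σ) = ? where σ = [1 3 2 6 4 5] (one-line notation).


Cycle decomposition: (2 3) (4 6 5)
Cycle lengths: 2, 3
Order = lcm(2, 3) = 6

ord(σ) = 6


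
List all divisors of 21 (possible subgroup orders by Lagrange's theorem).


Lagrange's theorem: |H| divides |G|
|G| = 21
Divisors of 21: 1, 3, 7, 21

Possible subgroup orders: {1, 3, 7, 21}


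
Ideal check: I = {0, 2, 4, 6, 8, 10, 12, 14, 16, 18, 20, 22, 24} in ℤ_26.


Check ideal conditions for I = {0, 2, 4, 6, 8, 10, 12, 14, 16, 18, 20, 22, 24} in ℤ_26:
(1) I is an additive subgroup? Yes
(2) For r ∈ ℤ_26 and a ∈ I: r·a ∈ I? Yes

Yes, I is an ideal of ℤ_26


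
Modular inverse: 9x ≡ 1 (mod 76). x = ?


Use the extended Euclidean algorithm to write 1 = 9·s + 76·t; then s mod 76 is the inverse.
Euclidean algorithm:
  9 = 0·76 + 9
  76 = 8·9 + 4
  9 = 2·4 + 1
  4 = 4·1 + 0
gcd(9,76) = 1
Back-substitution gives: 9·(17) + 76·(-2) = 1
So 9⁻¹ ≡ 17 ≡ 17 (mod 76)
Check: 9 × 17 = 153 ≡ 1 (mod 76) ✓

9⁻¹ ≡ 17 (mod 76)


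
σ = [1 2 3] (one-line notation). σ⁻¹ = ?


To find σ⁻¹, swap domain and range:
σ(1) = 1 → σ⁻¹(1) = 1
σ(2) = 2 → σ⁻¹(2) = 2
σ(3) = 3 → σ⁻¹(3) = 3

σ⁻¹ = [1 2 3]


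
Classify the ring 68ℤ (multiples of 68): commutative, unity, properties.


68ℤ is a commutative ring under +,× but has no multiplicative identity (1 ∉ 68ℤ); it has no zero divisors, but without unity it is not an integral domain
Commutative: Yes
Integral domain: No
Has unity: No

68ℤ (multiples of 68): Commutative=Yes, Unity=No


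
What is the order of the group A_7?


|A_n| = n!/2 (even permutations)
|A_7| = 7!/2 = 5040/2 = 2520

|A_7| = 2520


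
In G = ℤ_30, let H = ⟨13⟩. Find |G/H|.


|⟨13⟩| = n / gcd(13, 30) = 30 / 1 = 30
H is normal (ℤ_30 is abelian).
|G/H| = |G| / |H| = 30 / 30 = 1

|G/H| = 1


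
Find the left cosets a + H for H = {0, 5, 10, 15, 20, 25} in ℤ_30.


H = {0, 5, 10, 15, 20, 25}, |H| = 6
Number of cosets = |G|/|H| = 30/6 = 5
0 + H = {0, 5, 10, 15, 20, 25}
1 + H = {1, 6, 11, 16, 21, 26}
2 + H = {2, 7, 12, 17, 22, 27}
3 + H = {3, 8, 13, 18, 23, 28}
4 + H = {4, 9, 14, 19, 24, 29}

Cosets: 0+H={0,5,10,15,20,25}; 1+H={1,6,11,16,21,26}; 2+H={2,7,12,17,22,27}; 3+H={3,8,13,18,23,28}; 4+H={4,9,14,19,24,29}


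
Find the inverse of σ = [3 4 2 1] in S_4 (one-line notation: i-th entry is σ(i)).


To find σ⁻¹, swap domain and range:
σ(1) = 3 → σ⁻¹(3) = 1
σ(2) = 4 → σ⁻¹(4) = 2
σ(3) = 2 → σ⁻¹(2) = 3
σ(4) = 1 → σ⁻¹(1) = 4

σ⁻¹ = [4 3 1 2]


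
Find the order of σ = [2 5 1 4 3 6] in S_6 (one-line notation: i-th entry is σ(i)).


Cycle decomposition: (1 2 5 3)
Cycle lengths: 4
Order = lcm(4) = 4

ord(σ) = 4


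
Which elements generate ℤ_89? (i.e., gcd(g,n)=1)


g generates ℤ_n iff gcd(g,n) = 1
Prime factors of 89: 89
Generators are g ∈ {1,...,88} not divisible by any of these primes.
Generators: {1, 2, 3, 4, 5, 6, 7, 8, 9, 10, 11, 12, 13, 14, 15, 16, 17, 18, 19, 20, 21, 22, 23, 24, 25, 26, 27, 28, 29, 30, 31, 32, 33, 34, 35, 36, 37, 38, 39, 40, 41, 42, 43, 44, 45, 46, 47, 48, 49, 50, 51, 52, 53, 54, 55, 56, 57, 58, 59, 60, 61, 62, 63, 64, 65, 66, 67, 68, 69, 70, 71, 72, 73, 74, 75, 76, 77, 78, 79, 80, 81, 82, 83, 84, 85, 86, 87, 88}
Number of generators = φ(89) = 88

Generators of ℤ_89 = {1, 2, 3, 4, 5, 6, 7, 8, 9, 10, 11, 12, 13, 14, 15, 16, 17, 18, 19, 20, 21, 22, 23, 24, 25, 26, 27, 28, 29, 30, 31, 32, 33, 34, 35, 36, 37, 38, 39, 40, 41, 42, 43, 44, 45, 46, 47, 48, 49, 50, 51, 52, 53, 54, 55, 56, 57, 58, 59, 60, 61, 62, 63, 64, 65, 66, 67, 68, 69, 70, 71, 72, 73, 74, 75, 76, 77, 78, 79, 80, 81, 82, 83, 84, 85, 86, 87, 88}


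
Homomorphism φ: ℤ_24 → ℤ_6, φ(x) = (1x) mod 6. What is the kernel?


Kernel = preimage of identity
ker(φ) = {x ∈ ℤ_24 : 1x ≡ 0 (mod 6)}. Since 6 | 24, φ is well-defined. The kernel is the cyclic subgroup ⟨6⟩ of ℤ_24 (order 4), i.e. {0, 6, 12, 18}

ker(φ) = {0, 6, 12, 18}


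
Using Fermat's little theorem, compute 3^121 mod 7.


Fermat's little theorem: if p is prime and gcd(a,p)=1, then a^(p-1) ≡ 1 (mod p)
p = 7 is prime, gcd(3,7) = 1
Reduce exponent: 121 mod 6 = 1
So 3^121 ≡ 3^1 (mod 7)
3^1 mod 7 = 3

3^121 ≡ 3 (mod 7)


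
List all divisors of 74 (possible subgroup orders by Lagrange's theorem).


Lagrange's theorem: |H| divides |G|
|G| = 74
Divisors of 74: 1, 2, 37, 74

Possible subgroup orders: {1, 2, 37, 74}


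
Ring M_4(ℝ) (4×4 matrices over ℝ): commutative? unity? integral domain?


Matrix multiplication is non-commutative for n ≥ 2; the identity matrix I is the unity; singular matrices give zero divisors, so not an integral domain
Commutative: No
Integral domain: No
Has unity: Yes

M_4(ℝ) (4×4 matrices over ℝ): Commutative=No, Unity=Yes


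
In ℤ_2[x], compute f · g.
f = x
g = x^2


Expand and collect like terms; reduce coefficients mod 2:
x^0: 0·0 = 0 ≡ 0 (mod 2)
x^1: 0·0 + 1·0 = 0 ≡ 0 (mod 2)
x^2: 0·1 + 1·0 = 0 ≡ 0 (mod 2)
x^3: 1·1 = 1 ≡ 1 (mod 2)
Result: x^3

f · g = x^3


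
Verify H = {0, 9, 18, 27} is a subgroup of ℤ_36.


Subgroup test for H = {0, 9, 18, 27} in (ℤ_36, +):
(1) 0 ∈ H? Yes
(2) Closure: for all a,b ∈ H, (a+b) mod 36 ∈ H? Yes
(3) Inverses: for all a ∈ H, -a mod 36 ∈ H? Yes

Yes, H is a subgroup of ℤ_36


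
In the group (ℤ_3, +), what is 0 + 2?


Operation: addition mod 3
0 + 2 = (a + b) mod 3 with a = 0, b = 2

0 + 2 = 2


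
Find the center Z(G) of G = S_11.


Z(G) = {g ∈ G | gx = xg for all x ∈ G}
S_n is non-abelian for n ≥ 3; Z(S_11) is trivial

Z(S_11) = {e}


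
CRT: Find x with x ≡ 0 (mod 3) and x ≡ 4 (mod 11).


m₁ = 3, m₂ = 11, gcd = 1, so CRT applies. M = m₁·m₂ = 33
Let M₁ = M/m₁ = 11, M₂ = M/m₂ = 3
Find y₁ ≡ M₁⁻¹ (mod m₁): 11⁻¹ ≡ 2 (mod 3)
Find y₂ ≡ M₂⁻¹ (mod m₂): 3⁻¹ ≡ 4 (mod 11)
x = a₁·M₁·y₁ + a₂·M₂·y₂ = 0·11·2 + 4·3·4 = 48
Reduce mod 33: x ≡ 15
Check: 15 mod 3 = 0 ✓, 15 mod 11 = 4 ✓

x ≡ 15 (mod 33)


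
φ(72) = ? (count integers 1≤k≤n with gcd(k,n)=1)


Factor n: 72 = 2^3 × 3^2
φ(n) = n · ∏(1 - 1/p) over distinct primes p | n
φ(72) = 72 · (1 - 1/2) · (1 - 1/3) = 24

φ(72) = 24


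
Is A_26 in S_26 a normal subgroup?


H = A_26 in S_26
A_26 has index 2 in S_26, and every subgroup of index 2 is normal

Yes, normal subgroup


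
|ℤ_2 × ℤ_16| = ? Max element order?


|ℤ_2 × ℤ_16| = 2 × 16 = 32
Max element order = lcm(2,16) = 16
Cyclic? No (gcd=2)

|ℤ_2×ℤ_16| = 32, max element order = 16


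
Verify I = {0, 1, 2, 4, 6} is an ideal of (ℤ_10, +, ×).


Check ideal conditions for I = {0, 1, 2, 4, 6} in ℤ_10:
(1) I is an additive subgroup? No
(2) For r ∈ ℤ_10 and a ∈ I: r·a ∈ I? No  [counterexample: r=2, a=4, r·a mod 10 = 8 ∉ I]

No, I is not an ideal of ℤ_10


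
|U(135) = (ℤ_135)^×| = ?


U(n) is the group of units mod n; |U(n)| = φ(n)
|U(135)| = φ(135) = 72

|U(135) = (ℤ_135)^×| = 72


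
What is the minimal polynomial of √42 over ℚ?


√42 satisfies x² - 42 = 0, irreducible over ℚ since 42 is squarefree

Minimal polynomial: x² - 42


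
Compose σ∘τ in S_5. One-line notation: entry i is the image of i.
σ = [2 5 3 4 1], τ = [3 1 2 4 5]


σ∘τ: apply τ first, then σ
1 →τ 3 →σ 3
2 →τ 1 →σ 2
3 →τ 2 →σ 5
4 →τ 4 →σ 4
5 →τ 5 →σ 1

σ∘τ = [3 2 5 4 1]


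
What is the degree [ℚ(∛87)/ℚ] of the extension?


∛87 has minimal polynomial x³ - 87 (irreducible over ℚ since 87 is not a perfect cube)

[ℚ(∛87)/ℚ] = 3


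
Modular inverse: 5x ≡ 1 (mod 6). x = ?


Use the extended Euclidean algorithm to write 1 = 5·s + 6·t; then s mod 6 is the inverse.
Euclidean algorithm:
  5 = 0·6 + 5
  6 = 1·5 + 1
  5 = 5·1 + 0
gcd(5,6) = 1
Back-substitution gives: 5·(-1) + 6·(1) = 1
So 5⁻¹ ≡ -1 ≡ 5 (mod 6)
Check: 5 × 5 = 25 ≡ 1 (mod 6) ✓

5⁻¹ ≡ 5 (mod 6)


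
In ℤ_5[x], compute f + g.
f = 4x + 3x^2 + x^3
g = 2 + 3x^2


Add coefficients mod 5:
x^0: 0 + 2 = 2 (mod 5)
x^1: 4 + 0 = 4 (mod 5)
x^2: 3 + 3 = 1 (mod 5)
x^3: 1 + 0 = 1 (mod 5)
Result: 2 + 4x + x^2 + x^3

f + g = 2 + 4x + x^2 + x^3


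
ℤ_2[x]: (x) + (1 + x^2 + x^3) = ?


Add coefficients mod 2:
x^0: 0 + 1 = 1 (mod 2)
x^1: 1 + 0 = 1 (mod 2)
x^2: 0 + 1 = 1 (mod 2)
x^3: 0 + 1 = 1 (mod 2)
Result: 1 + x + x^2 + x^3

f + g = 1 + x + x^2 + x^3


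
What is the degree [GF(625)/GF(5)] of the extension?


GF(625) = GF(5^4), so the extension degree is 4

[GF(625)/GF(5)] = 4


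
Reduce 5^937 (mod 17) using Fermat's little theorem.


Fermat's little theorem: if p is prime and gcd(a,p)=1, then a^(p-1) ≡ 1 (mod p)
p = 17 is prime, gcd(5,17) = 1
Reduce exponent: 937 mod 16 = 9
So 5^937 ≡ 5^9 (mod 17)
5^9 mod 17 = 12

5^937 ≡ 12 (mod 17)


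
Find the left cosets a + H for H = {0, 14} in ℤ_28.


H = {0, 14}, |H| = 2
Number of cosets = |G|/|H| = 28/2 = 14
0 + H = {0, 14}
1 + H = {1, 15}
2 + H = {2, 16}
3 + H = {3, 17}
4 + H = {4, 18}
5 + H = {5, 19}
6 + H = {6, 20}
7 + H = {7, 21}
8 + H = {8, 22}
9 + H = {9, 23}
10 + H = {10, 24}
11 + H = {11, 25}
12 + H = {12, 26}
13 + H = {13, 27}

Cosets: 0+H={0,14}; 1+H={1,15}; 2+H={2,16}; 3+H={3,17}; 4+H={4,18}; 5+H={5,19}; 6+H={6,20}; 7+H={7,21}; 8+H={8,22}; 9+H={9,23}; 10+H={10,24}; 11+H={11,25}; 12+H={12,26}; 13+H={13,27}


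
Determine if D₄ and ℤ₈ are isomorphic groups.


Comparing D₄ and ℤ₈:
D₄ is non-abelian, ℤ₈ is abelian

No, D₄ ≇ ℤ₈


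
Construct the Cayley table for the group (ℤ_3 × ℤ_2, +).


Elements: {(0,0), (0,1), (1,0), (1,1), (2,0), (2,1)}
Operation: componentwise addition mod (3, 2)
Entry (a, b) = ((a₁+b₁) mod 3, (a₂+b₂) mod 2)

Cayley table:
      | (0,0) | (0,1) | (1,0) | (1,1) | (2,0) | (2,1)
(0,0) | (0,0) | (0,1) | (1,0) | (1,1) | (2,0) | (2,1)
(0,1) | (0,1) | (0,0) | (1,1) | (1,0) | (2,1) | (2,0)
(1,0) | (1,0) | (1,1) | (2,0) | (2,1) | (0,0) | (0,1)
(1,1) | (1,1) | (1,0) | (2,1) | (2,0) | (0,1) | (0,0)
(2,0) | (2,0) | (2,1) | (0,0) | (0,1) | (1,0) | (1,1)
(2,1) | (2,1) | (2,0) | (0,1) | (0,0) | (1,1) | (1,0)


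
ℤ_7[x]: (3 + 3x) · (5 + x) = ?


Expand and collect like terms; reduce coefficients mod 7:
x^0: 3·5 = 15 ≡ 1 (mod 7)
x^1: 3·1 + 3·5 = 18 ≡ 4 (mod 7)
x^2: 3·1 = 3 ≡ 3 (mod 7)
Result: 1 + 4x + 3x^2

f · g = 1 + 4x + 3x^2


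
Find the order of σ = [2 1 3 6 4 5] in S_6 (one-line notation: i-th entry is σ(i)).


Cycle decomposition: (1 2) (4 6 5)
Cycle lengths: 2, 3
Order = lcm(2, 3) = 6

ord(σ) = 6


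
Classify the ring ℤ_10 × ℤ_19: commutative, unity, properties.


Direct product ring; commutative with unity (1,1); but (1,0)·(0,1) = (0,0) gives zero divisors, so not an integral domain
Commutative: Yes
Integral domain: No
Has unity: Yes

ℤ_10 × ℤ_19: Commutative=Yes, Unity=Yes


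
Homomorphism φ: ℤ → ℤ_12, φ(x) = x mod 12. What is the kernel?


Kernel = preimage of identity
ker(φ) = {x ∈ ℤ : x ≡ 0 (mod 12)} = 12ℤ = {0, ±12, ±24, ...}

ker(φ) = 12ℤ


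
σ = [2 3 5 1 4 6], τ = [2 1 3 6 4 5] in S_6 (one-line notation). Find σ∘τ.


σ∘τ: apply τ first, then σ
1 →τ 2 →σ 3
2 →τ 1 →σ 2
3 →τ 3 →σ 5
4 →τ 6 →σ 6
5 →τ 4 →σ 1
6 →τ 5 →σ 4

σ∘τ = [3 2 5 6 1 4]


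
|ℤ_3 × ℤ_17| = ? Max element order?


|ℤ_3 × ℤ_17| = 3 × 17 = 51
Max element order = lcm(3,17) = 51
Cyclic? Yes (gcd=1)

|ℤ_3×ℤ_17| = 51, max element order = 51


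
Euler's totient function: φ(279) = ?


Factor n: 279 = 3^2 × 31
φ(n) = n · ∏(1 - 1/p) over distinct primes p | n
φ(279) = 279 · (1 - 1/3) · (1 - 1/31) = 180

φ(279) = 180


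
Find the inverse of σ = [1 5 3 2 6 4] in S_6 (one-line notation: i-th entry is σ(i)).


To find σ⁻¹, swap domain and range:
σ(1) = 1 → σ⁻¹(1) = 1
σ(2) = 5 → σ⁻¹(5) = 2
σ(3) = 3 → σ⁻¹(3) = 3
σ(4) = 2 → σ⁻¹(2) = 4
σ(5) = 6 → σ⁻¹(6) = 5
σ(6) = 4 → σ⁻¹(4) = 6

σ⁻¹ = [1 4 3 6 2 5]


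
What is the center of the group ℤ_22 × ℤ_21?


Z(G) = {g ∈ G | gx = xg for all x ∈ G}
Direct product of abelian groups is abelian, so Z(G) = G

Z(ℤ_22 × ℤ_21) = ℤ_22 × ℤ_21


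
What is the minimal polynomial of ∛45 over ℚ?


∛45 satisfies x³ - 45 = 0, irreducible over ℚ (no rational root; 45 is not a perfect cube)

Minimal polynomial: x³ - 45


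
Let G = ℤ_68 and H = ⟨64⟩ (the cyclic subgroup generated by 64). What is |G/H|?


|⟨64⟩| = n / gcd(64, 68) = 68 / 4 = 17
H is normal (ℤ_68 is abelian).
|G/H| = |G| / |H| = 68 / 17 = 4

|G/H| = 4


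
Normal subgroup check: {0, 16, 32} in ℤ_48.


H = {0, 16, 32} in ℤ_48
ℤ_48 is abelian; every subgroup of an abelian group is normal

Yes, normal subgroup


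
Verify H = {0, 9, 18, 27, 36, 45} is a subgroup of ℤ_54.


Subgroup test for H = {0, 9, 18, 27, 36, 45} in (ℤ_54, +):
(1) 0 ∈ H? Yes
(2) Closure: for all a,b ∈ H, (a+b) mod 54 ∈ H? Yes
(3) Inverses: for all a ∈ H, -a mod 54 ∈ H? Yes

Yes, H is a subgroup of ℤ_54


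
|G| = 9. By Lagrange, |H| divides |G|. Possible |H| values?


Lagrange's theorem: |H| divides |G|
|G| = 9
Divisors of 9: 1, 3, 9

Possible subgroup orders: {1, 3, 9}


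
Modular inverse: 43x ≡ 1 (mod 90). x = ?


Use the extended Euclidean algorithm to write 1 = 43·s + 90·t; then s mod 90 is the inverse.
Euclidean algorithm:
  43 = 0·90 + 43
  90 = 2·43 + 4
  43 = 10·4 + 3
  4 = 1·3 + 1
  3 = 3·1 + 0
gcd(43,90) = 1
Back-substitution gives: 43·(-23) + 90·(11) = 1
So 43⁻¹ ≡ -23 ≡ 67 (mod 90)
Check: 43 × 67 = 2881 ≡ 1 (mod 90) ✓

43⁻¹ ≡ 67 (mod 90)


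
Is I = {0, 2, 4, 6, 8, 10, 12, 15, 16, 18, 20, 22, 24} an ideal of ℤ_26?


Check ideal conditions for I = {0, 2, 4, 6, 8, 10, 12, 15, 16, 18, 20, 22, 24} in ℤ_26:
(1) I is an additive subgroup? No
(2) For r ∈ ℤ_26 and a ∈ I: r·a ∈ I? No  [counterexample: r=2, a=20, r·a mod 26 = 14 ∉ I]

No, I is not an ideal of ℤ_26


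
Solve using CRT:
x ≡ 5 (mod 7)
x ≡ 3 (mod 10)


m₁ = 7, m₂ = 10, gcd = 1, so CRT applies. M = m₁·m₂ = 70
Let M₁ = M/m₁ = 10, M₂ = M/m₂ = 7
Find y₁ ≡ M₁⁻¹ (mod m₁): 10⁻¹ ≡ 5 (mod 7)
Find y₂ ≡ M₂⁻¹ (mod m₂): 7⁻¹ ≡ 3 (mod 10)
x = a₁·M₁·y₁ + a₂·M₂·y₂ = 5·10·5 + 3·7·3 = 313
Reduce mod 70: x ≡ 33
Check: 33 mod 7 = 5 ✓, 33 mod 10 = 3 ✓

x ≡ 33 (mod 70)


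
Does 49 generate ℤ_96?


g generates ℤ_n iff gcd(g, n) = 1
gcd(49, 96) = 1
Since gcd = 1, 49 is a generator.

Yes, 49 generates ℤ_96


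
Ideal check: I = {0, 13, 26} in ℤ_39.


Check ideal conditions for I = {0, 13, 26} in ℤ_39:
(1) I is an additive subgroup? Yes
(2) For r ∈ ℤ_39 and a ∈ I: r·a ∈ I? Yes

Yes, I is an ideal of ℤ_39


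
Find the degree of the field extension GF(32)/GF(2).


GF(32) = GF(2^5), so the extension degree is 5

[GF(32)/GF(2)] = 5


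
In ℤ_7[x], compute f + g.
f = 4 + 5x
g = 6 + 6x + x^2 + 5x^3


Add coefficients mod 7:
x^0: 4 + 6 = 3 (mod 7)
x^1: 5 + 6 = 4 (mod 7)
x^2: 0 + 1 = 1 (mod 7)
x^3: 0 + 5 = 5 (mod 7)
Result: 3 + 4x + x^2 + 5x^3

f + g = 3 + 4x + x^2 + 5x^3


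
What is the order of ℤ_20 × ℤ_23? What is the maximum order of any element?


|ℤ_20 × ℤ_23| = 20 × 23 = 460
Max element order = lcm(20,23) = 460
Cyclic? Yes (gcd=1)

|ℤ_20×ℤ_23| = 460, max element order = 460


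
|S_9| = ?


|S_n| = n! (number of permutations of n symbols)
|S_9| = 9! = 362880

|S_9| = 362880


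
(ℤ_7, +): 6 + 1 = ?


Operation: addition mod 7
6 + 1 = (a + b) mod 7 with a = 6, b = 1

6 + 1 = 0


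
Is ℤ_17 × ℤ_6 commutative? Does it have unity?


Direct product ring; commutative with unity (1,1); but (1,0)·(0,1) = (0,0) gives zero divisors, so not an integral domain
Commutative: Yes
Integral domain: No
Has unity: Yes

ℤ_17 × ℤ_6: Commutative=Yes, Unity=Yes


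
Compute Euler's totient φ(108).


Factor n: 108 = 2^2 × 3^3
φ(n) = n · ∏(1 - 1/p) over distinct primes p | n
φ(108) = 108 · (1 - 1/2) · (1 - 1/3) = 36

φ(108) = 36


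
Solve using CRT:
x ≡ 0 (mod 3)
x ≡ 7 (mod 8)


m₁ = 3, m₂ = 8, gcd = 1, so CRT applies. M = m₁·m₂ = 24
Let M₁ = M/m₁ = 8, M₂ = M/m₂ = 3
Find y₁ ≡ M₁⁻¹ (mod m₁): 8⁻¹ ≡ 2 (mod 3)
Find y₂ ≡ M₂⁻¹ (mod m₂): 3⁻¹ ≡ 3 (mod 8)
x = a₁·M₁·y₁ + a₂·M₂·y₂ = 0·8·2 + 7·3·3 = 63
Reduce mod 24: x ≡ 15
Check: 15 mod 3 = 0 ✓, 15 mod 8 = 7 ✓

x ≡ 15 (mod 24)


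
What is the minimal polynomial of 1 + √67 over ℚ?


Let α = 1 + √67. Then α - 1 = √67, so (α - 1)² = 67, giving α² - 2α - 66 = 0. Degree 2 and α ∉ ℚ, so this is the minimal polynomial.

Minimal polynomial: x² - 2x - 66


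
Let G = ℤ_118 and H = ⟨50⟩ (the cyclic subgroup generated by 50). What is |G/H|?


|⟨50⟩| = n / gcd(50, 118) = 118 / 2 = 59
H is normal (ℤ_118 is abelian).
|G/H| = |G| / |H| = 118 / 59 = 2

|G/H| = 2


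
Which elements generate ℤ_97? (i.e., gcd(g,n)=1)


g generates ℤ_n iff gcd(g,n) = 1
Prime factors of 97: 97
Generators are g ∈ {1,...,96} not divisible by any of these primes.
Generators: {1, 2, 3, 4, 5, 6, 7, 8, 9, 10, 11, 12, 13, 14, 15, 16, 17, 18, 19, 20, 21, 22, 23, 24, 25, 26, 27, 28, 29, 30, 31, 32, 33, 34, 35, 36, 37, 38, 39, 40, 41, 42, 43, 44, 45, 46, 47, 48, 49, 50, 51, 52, 53, 54, 55, 56, 57, 58, 59, 60, 61, 62, 63, 64, 65, 66, 67, 68, 69, 70, 71, 72, 73, 74, 75, 76, 77, 78, 79, 80, 81, 82, 83, 84, 85, 86, 87, 88, 89, 90, 91, 92, 93, 94, 95, 96}
Number of generators = φ(97) = 96

Generators of ℤ_97 = {1, 2, 3, 4, 5, 6, 7, 8, 9, 10, 11, 12, 13, 14, 15, 16, 17, 18, 19, 20, 21, 22, 23, 24, 25, 26, 27, 28, 29, 30, 31, 32, 33, 34, 35, 36, 37, 38, 39, 40, 41, 42, 43, 44, 45, 46, 47, 48, 49, 50, 51, 52, 53, 54, 55, 56, 57, 58, 59, 60, 61, 62, 63, 64, 65, 66, 67, 68, 69, 70, 71, 72, 73, 74, 75, 76, 77, 78, 79, 80, 81, 82, 83, 84, 85, 86, 87, 88, 89, 90, 91, 92, 93, 94, 95, 96}


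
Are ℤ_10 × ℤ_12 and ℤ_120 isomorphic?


Comparing ℤ_10 × ℤ_12 and ℤ_120:
gcd(10,12) = 2 ≠ 1. Max element order in ℤ_10×ℤ_12 is lcm(10,12) = 60 < 120, so it has no element of order 120

No, ℤ_10 × ℤ_12 ≇ ℤ_120


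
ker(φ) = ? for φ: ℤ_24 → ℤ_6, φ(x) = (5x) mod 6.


Kernel = preimage of identity
ker(φ) = {x ∈ ℤ_24 : 5x ≡ 0 (mod 6)}. Since 6 | 24, φ is well-defined. The kernel is the cyclic subgroup ⟨6⟩ of ℤ_24 (order 4), i.e. {0, 6, 12, 18}

ker(φ) = {0, 6, 12, 18}


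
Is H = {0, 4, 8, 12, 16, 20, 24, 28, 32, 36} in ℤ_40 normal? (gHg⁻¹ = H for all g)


H = {0, 4, 8, 12, 16, 20, 24, 28, 32, 36} in ℤ_40
ℤ_40 is abelian; every subgroup of an abelian group is normal

Yes, normal subgroup


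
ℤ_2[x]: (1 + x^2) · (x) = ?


Expand and collect like terms; reduce coefficients mod 2:
x^0: 1·0 = 0 ≡ 0 (mod 2)
x^1: 1·1 + 0·0 = 1 ≡ 1 (mod 2)
x^2: 0·1 + 1·0 = 0 ≡ 0 (mod 2)
x^3: 1·1 = 1 ≡ 1 (mod 2)
Result: x + x^3

f · g = x + x^3


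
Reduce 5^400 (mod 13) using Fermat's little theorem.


Fermat's little theorem: if p is prime and gcd(a,p)=1, then a^(p-1) ≡ 1 (mod p)
p = 13 is prime, gcd(5,13) = 1
Reduce exponent: 400 mod 12 = 4
So 5^400 ≡ 5^4 (mod 13)
5^4 mod 13 = 1

5^400 ≡ 1 (mod 13)


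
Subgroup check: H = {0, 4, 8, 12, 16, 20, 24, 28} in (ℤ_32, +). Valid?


Subgroup test for H = {0, 4, 8, 12, 16, 20, 24, 28} in (ℤ_32, +):
(1) 0 ∈ H? Yes
(2) Closure: for all a,b ∈ H, (a+b) mod 32 ∈ H? Yes
(3) Inverses: for all a ∈ H, -a mod 32 ∈ H? Yes

Yes, H is a subgroup of ℤ_32


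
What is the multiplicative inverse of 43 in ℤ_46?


Use the extended Euclidean algorithm to write 1 = 43·s + 46·t; then s mod 46 is the inverse.
Euclidean algorithm:
  43 = 0·46 + 43
  46 = 1·43 + 3
  43 = 14·3 + 1
  3 = 3·1 + 0
gcd(43,46) = 1
Back-substitution gives: 43·(15) + 46·(-14) = 1
So 43⁻¹ ≡ 15 ≡ 15 (mod 46)
Check: 43 × 15 = 645 ≡ 1 (mod 46) ✓

43⁻¹ ≡ 15 (mod 46)


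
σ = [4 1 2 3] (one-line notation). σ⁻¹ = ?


To find σ⁻¹, swap domain and range:
σ(1) = 4 → σ⁻¹(4) = 1
σ(2) = 1 → σ⁻¹(1) = 2
σ(3) = 2 → σ⁻¹(2) = 3
σ(4) = 3 → σ⁻¹(3) = 4

σ⁻¹ = [2 3 4 1]


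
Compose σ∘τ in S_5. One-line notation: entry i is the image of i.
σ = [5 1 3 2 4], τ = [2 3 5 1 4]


σ∘τ: apply τ first, then σ
1 →τ 2 →σ 1
2 →τ 3 →σ 3
3 →τ 5 →σ 4
4 →τ 1 →σ 5
5 →τ 4 →σ 2

σ∘τ = [1 3 4 5 2]


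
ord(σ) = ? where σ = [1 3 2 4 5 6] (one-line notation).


Cycle decomposition: (2 3)
Cycle lengths: 2
Order = lcm(2) = 2

ord(σ) = 2


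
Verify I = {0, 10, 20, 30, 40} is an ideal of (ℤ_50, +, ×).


Check ideal conditions for I = {0, 10, 20, 30, 40} in ℤ_50:
(1) I is an additive subgroup? Yes
(2) For r ∈ ℤ_50 and a ∈ I: r·a ∈ I? Yes

Yes, I is an ideal of ℤ_50


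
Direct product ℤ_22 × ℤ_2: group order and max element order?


|ℤ_22 × ℤ_2| = 22 × 2 = 44
Max element order = lcm(22,2) = 22
Cyclic? No (gcd=2)

|ℤ_22×ℤ_2| = 44, max element order = 22


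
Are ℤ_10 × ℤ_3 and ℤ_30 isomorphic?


Comparing ℤ_10 × ℤ_3 and ℤ_30:
gcd(10,3) = 1, so ℤ_10 × ℤ_3 ≅ ℤ_30 (CRT)

Yes, ℤ_10 × ℤ_3 ≅ ℤ_30


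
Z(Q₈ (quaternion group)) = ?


Z(G) = {g ∈ G | gx = xg for all x ∈ G}
In Q₈ = {±1, ±i, ±j, ±k}, only ±1 commute with every element

Z(Q₈ (quaternion group)) = {1, -1}


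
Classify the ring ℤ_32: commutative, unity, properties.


ℤ_32 is a commutative ring with unity 1; 32 = 2×16 is composite, so 2·16 ≡ 0 gives zero divisors (not an integral domain)
Commutative: Yes
Integral domain: No
Has unity: Yes

ℤ_32: Commutative=Yes, Unity=Yes


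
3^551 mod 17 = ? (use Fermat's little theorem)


Fermat's little theorem: if p is prime and gcd(a,p)=1, then a^(p-1) ≡ 1 (mod p)
p = 17 is prime, gcd(3,17) = 1
Reduce exponent: 551 mod 16 = 7
So 3^551 ≡ 3^7 (mod 17)
3^7 mod 17 = 11

3^551 ≡ 11 (mod 17)


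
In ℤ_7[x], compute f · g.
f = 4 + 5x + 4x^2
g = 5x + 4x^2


Expand and collect like terms; reduce coefficients mod 7:
x^0: 4·0 = 0 ≡ 0 (mod 7)
x^1: 4·5 + 5·0 = 20 ≡ 6 (mod 7)
x^2: 4·4 + 5·5 + 4·0 = 41 ≡ 6 (mod 7)
x^3: 5·4 + 4·5 = 40 ≡ 5 (mod 7)
x^4: 4·4 = 16 ≡ 2 (mod 7)
Result: 6x + 6x^2 + 5x^3 + 2x^4

f · g = 6x + 6x^2 + 5x^3 + 2x^4


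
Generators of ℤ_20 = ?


g generates ℤ_n iff gcd(g,n) = 1
Prime factors of 20: 2, 5
Generators are g ∈ {1,...,19} not divisible by any of these primes.
Generators: {1, 3, 7, 9, 11, 13, 17, 19}
Number of generators = φ(20) = 8

Generators of ℤ_20 = {1, 3, 7, 9, 11, 13, 17, 19}


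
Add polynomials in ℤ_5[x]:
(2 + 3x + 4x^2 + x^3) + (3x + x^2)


Add coefficients mod 5:
x^0: 2 + 0 = 2 (mod 5)
x^1: 3 + 3 = 1 (mod 5)
x^2: 4 + 1 = 0 (mod 5)
x^3: 1 + 0 = 1 (mod 5)
Result: 2 + x + x^3

f + g = 2 + x + x^3


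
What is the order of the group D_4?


|D_n| = 2n (n rotations and n reflections)
|D_4| = 2×4 = 8

|D_4| = 8


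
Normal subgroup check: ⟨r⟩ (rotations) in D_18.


H = ⟨r⟩ (rotations) in D_18
The rotation subgroup ⟨r⟩ has index 2 in D_18, so it is normal

Yes, normal subgroup


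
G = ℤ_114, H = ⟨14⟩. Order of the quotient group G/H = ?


|⟨14⟩| = n / gcd(14, 114) = 114 / 2 = 57
H is normal (ℤ_114 is abelian).
|G/H| = |G| / |H| = 114 / 57 = 2

|G/H| = 2


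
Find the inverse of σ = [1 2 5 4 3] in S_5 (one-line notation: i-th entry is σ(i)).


To find σ⁻¹, swap domain and range:
σ(1) = 1 → σ⁻¹(1) = 1
σ(2) = 2 → σ⁻¹(2) = 2
σ(3) = 5 → σ⁻¹(5) = 3
σ(4) = 4 → σ⁻¹(4) = 4
σ(5) = 3 → σ⁻¹(3) = 5

σ⁻¹ = [1 2 5 4 3]


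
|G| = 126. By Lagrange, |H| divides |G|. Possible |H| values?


Lagrange's theorem: |H| divides |G|
|G| = 126
Divisors of 126: 1, 2, 3, 6, 7, 9, 14, 18, 21, 42, 63, 126

Possible subgroup orders: {1, 2, 3, 6, 7, 9, 14, 18, 21, 42, 63, 126}


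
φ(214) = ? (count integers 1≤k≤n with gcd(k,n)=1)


Factor n: 214 = 2 × 107
φ(n) = n · ∏(1 - 1/p) over distinct primes p | n
φ(214) = 214 · (1 - 1/2) · (1 - 1/107) = 106

φ(214) = 106


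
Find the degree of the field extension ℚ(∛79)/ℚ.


∛79 has minimal polynomial x³ - 79 (irreducible over ℚ since 79 is not a perfect cube)

[ℚ(∛79)/ℚ] = 3


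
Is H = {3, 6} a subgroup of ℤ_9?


Subgroup test for H = {3, 6} in (ℤ_9, +):
(1) 0 ∈ H? No
(2) Closure: for all a,b ∈ H, (a+b) mod 9 ∈ H? No  [counterexample: 3 + 6 = 0 ∉ H]
(3) Inverses: for all a ∈ H, -a mod 9 ∈ H? Yes

No, H is not a subgroup of ℤ_9


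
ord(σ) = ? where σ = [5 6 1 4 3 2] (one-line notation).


Cycle decomposition: (1 5 3) (2 6)
Cycle lengths: 3, 2
Order = lcm(3, 2) = 6

ord(σ) = 6


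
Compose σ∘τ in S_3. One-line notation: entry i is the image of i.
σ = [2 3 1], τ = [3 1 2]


σ∘τ: apply τ first, then σ
1 →τ 3 →σ 1
2 →τ 1 →σ 2
3 →τ 2 →σ 3

σ∘τ = [1 2 3]


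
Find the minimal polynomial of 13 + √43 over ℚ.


Let α = 13 + √43. Then α - 13 = √43, so (α - 13)² = 43, giving α² - 26α + 126 = 0. Degree 2 and α ∉ ℚ, so this is the minimal polynomial.

Minimal polynomial: x² - 26x + 126


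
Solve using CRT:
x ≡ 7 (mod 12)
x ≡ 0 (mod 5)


m₁ = 12, m₂ = 5, gcd = 1, so CRT applies. M = m₁·m₂ = 60
Let M₁ = M/m₁ = 5, M₂ = M/m₂ = 12
Find y₁ ≡ M₁⁻¹ (mod m₁): 5⁻¹ ≡ 5 (mod 12)
Find y₂ ≡ M₂⁻¹ (mod m₂): 12⁻¹ ≡ 3 (mod 5)
x = a₁·M₁·y₁ + a₂·M₂·y₂ = 7·5·5 + 0·12·3 = 175
Reduce mod 60: x ≡ 55
Check: 55 mod 12 = 7 ✓, 55 mod 5 = 0 ✓

x ≡ 55 (mod 60)


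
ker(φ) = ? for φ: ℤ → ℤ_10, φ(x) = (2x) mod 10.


Kernel = preimage of identity
ker(φ) = {x ∈ ℤ : 2x ≡ 0 (mod 10)}. gcd(2,10) = 2, so 2x ≡ 0 (mod 10) ⟺ x ≡ 0 (mod 10/2 = 5). Hence ker(φ) = 5ℤ

ker(φ) = 5ℤ
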